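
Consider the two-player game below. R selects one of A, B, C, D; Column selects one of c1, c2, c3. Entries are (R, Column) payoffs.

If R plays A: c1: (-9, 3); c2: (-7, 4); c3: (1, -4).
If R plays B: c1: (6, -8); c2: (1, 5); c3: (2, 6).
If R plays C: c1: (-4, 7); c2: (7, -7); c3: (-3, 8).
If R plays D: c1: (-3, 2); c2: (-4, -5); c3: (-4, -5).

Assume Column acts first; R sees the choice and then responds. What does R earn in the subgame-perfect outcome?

Solve by backward induction (Column leads).
- c1: R compares -9, 6, -4, -3 and picks B; Column would get -8.
- c2: R compares -7, 1, 7, -4 and picks C; Column would get -7.
- c3: R compares 1, 2, -3, -4 and picks B; Column would get 6.
Maximizing over -8, -7, 6, Column chooses c3. Subgame-perfect outcome: (B, c3) with payoffs (2, 6).

2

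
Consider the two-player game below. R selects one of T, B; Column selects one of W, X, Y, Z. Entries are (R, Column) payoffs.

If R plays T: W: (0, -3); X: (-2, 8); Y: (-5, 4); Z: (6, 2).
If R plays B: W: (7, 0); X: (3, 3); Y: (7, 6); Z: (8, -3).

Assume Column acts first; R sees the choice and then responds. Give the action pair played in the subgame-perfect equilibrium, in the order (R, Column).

(B, Y)

Solve by backward induction (Column leads).
- W → R plays B (best of 0, 7); Column gets 0.
- X → R plays B (best of -2, 3); Column gets 3.
- Y → R plays B (best of -5, 7); Column gets 6.
- Z → R plays B (best of 6, 8); Column gets -3.
Maximizing over 0, 3, 6, -3, Column chooses Y. Subgame-perfect outcome: (B, Y) with payoffs (7, 6).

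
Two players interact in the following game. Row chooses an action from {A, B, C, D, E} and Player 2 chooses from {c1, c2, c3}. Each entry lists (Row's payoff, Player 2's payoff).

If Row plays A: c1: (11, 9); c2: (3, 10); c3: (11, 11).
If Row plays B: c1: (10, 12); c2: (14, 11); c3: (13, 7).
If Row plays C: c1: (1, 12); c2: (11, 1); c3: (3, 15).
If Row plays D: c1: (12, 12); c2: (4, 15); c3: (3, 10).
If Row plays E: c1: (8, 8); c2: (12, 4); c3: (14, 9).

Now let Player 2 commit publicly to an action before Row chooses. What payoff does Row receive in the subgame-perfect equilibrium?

12

Row best-responds to each possible Player 2 move:
- c1: Row compares 11, 10, 1, 12, 8 and picks D; Player 2 would get 12.
- c2: Row compares 3, 14, 11, 4, 12 and picks B; Player 2 would get 11.
- c3: Row compares 11, 13, 3, 3, 14 and picks E; Player 2 would get 9.
Among 12, 11, 9, the best is 12 at c1. Subgame-perfect outcome: (D, c1) with payoffs (12, 12).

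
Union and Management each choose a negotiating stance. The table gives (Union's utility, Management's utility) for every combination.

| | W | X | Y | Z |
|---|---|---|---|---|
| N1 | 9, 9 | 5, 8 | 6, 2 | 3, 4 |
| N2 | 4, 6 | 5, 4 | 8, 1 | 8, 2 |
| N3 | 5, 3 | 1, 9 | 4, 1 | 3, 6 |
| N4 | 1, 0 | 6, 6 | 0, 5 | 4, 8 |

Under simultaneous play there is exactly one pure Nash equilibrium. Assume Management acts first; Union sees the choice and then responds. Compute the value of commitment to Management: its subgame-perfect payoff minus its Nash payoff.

0

Solve by backward induction (Management leads).
- W: BR = N1, leader payoff 9.
- X: BR = N4, leader payoff 6.
- Y: BR = N2, leader payoff 1.
- Z: BR = N2, leader payoff 2.
Among 9, 6, 1, 2, the best is 9 at W. Subgame-perfect outcome: (N1, W) with payoffs (9, 9).
For the simultaneous game, intersect best replies.
Union's best replies: W→N1; X→N4; Y→N2; Z→N2.
Management's best replies: N1→W; N2→W; N3→X; N4→Z.
Only (N1, W) has each player best-responding; Nash payoffs (9, 9).
Management's commitment gain: 9 − 9 = 0.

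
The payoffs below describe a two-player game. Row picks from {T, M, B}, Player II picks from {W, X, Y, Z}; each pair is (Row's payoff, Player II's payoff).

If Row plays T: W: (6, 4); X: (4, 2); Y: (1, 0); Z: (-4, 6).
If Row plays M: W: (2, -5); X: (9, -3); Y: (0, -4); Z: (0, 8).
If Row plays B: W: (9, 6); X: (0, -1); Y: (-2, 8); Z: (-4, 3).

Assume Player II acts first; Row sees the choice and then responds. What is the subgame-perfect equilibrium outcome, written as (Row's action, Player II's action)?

Solve by backward induction (Player II leads).
- W → Row plays B (best of 6, 2, 9); Player II gets 6.
- X → Row plays M (best of 4, 9, 0); Player II gets -3.
- Y → Row plays T (best of 1, 0, -2); Player II gets 0.
- Z → Row plays M (best of -4, 0, -4); Player II gets 8.
Maximizing over 6, -3, 0, 8, Player II chooses Z. Subgame-perfect outcome: (M, Z) with payoffs (0, 8).

(M, Z)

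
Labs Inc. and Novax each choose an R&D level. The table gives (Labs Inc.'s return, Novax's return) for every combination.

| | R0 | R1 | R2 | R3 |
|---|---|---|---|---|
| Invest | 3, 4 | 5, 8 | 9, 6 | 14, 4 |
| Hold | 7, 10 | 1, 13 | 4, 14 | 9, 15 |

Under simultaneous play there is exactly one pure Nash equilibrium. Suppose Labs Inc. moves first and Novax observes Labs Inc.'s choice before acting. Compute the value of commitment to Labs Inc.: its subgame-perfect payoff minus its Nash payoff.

Novax best-responds to each possible Labs Inc. move:
- Invest → Novax plays R1 (best of 4, 8, 6, 4); Labs Inc. gets 5.
- Hold → Novax plays R3 (best of 10, 13, 14, 15); Labs Inc. gets 9.
Among 5, 9, the best is 9 at Hold. Subgame-perfect outcome: (Hold, R3) with payoffs (9, 15).
For the simultaneous game, intersect best replies.
Labs Inc.'s best replies: R0→Hold; R1→Invest; R2→Invest; R3→Invest.
Novax's best replies: Invest→R1; Hold→R3.
Only (Invest, R1) has each player best-responding; Nash payoffs (5, 8).
Labs Inc.'s commitment gain: 9 − 5 = 4.

4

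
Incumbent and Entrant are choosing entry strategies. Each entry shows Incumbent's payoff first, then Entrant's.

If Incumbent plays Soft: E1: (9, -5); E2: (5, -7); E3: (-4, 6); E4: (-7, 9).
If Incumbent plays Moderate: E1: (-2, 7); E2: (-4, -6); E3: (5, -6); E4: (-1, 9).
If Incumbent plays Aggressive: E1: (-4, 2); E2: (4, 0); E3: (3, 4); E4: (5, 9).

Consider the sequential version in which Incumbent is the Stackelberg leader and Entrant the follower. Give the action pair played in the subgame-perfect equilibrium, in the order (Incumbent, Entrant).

Entrant best-responds to each possible Incumbent move:
- Soft → Entrant plays E4 (best of -5, -7, 6, 9); Incumbent gets -7.
- Moderate → Entrant plays E4 (best of 7, -6, -6, 9); Incumbent gets -1.
- Aggressive → Entrant plays E4 (best of 2, 0, 4, 9); Incumbent gets 5.
Among -7, -1, 5, the best is 5 at Aggressive. Subgame-perfect outcome: (Aggressive, E4) with payoffs (5, 9).

(Aggressive, E4)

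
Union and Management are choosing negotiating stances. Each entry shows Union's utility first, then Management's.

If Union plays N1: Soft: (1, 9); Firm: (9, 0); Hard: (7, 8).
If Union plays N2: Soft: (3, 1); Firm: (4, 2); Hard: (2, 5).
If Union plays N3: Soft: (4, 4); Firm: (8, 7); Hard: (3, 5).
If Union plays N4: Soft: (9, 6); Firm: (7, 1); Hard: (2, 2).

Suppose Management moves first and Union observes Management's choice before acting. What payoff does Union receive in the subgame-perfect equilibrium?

7

Work backward from Union's decision.
- Soft: Union compares 1, 3, 4, 9 and picks N4; Management would get 6.
- Firm: Union compares 9, 4, 8, 7 and picks N1; Management would get 0.
- Hard: Union compares 7, 2, 3, 2 and picks N1; Management would get 8.
Among 6, 0, 8, the best is 8 at Hard. Subgame-perfect outcome: (N1, Hard) with payoffs (7, 8).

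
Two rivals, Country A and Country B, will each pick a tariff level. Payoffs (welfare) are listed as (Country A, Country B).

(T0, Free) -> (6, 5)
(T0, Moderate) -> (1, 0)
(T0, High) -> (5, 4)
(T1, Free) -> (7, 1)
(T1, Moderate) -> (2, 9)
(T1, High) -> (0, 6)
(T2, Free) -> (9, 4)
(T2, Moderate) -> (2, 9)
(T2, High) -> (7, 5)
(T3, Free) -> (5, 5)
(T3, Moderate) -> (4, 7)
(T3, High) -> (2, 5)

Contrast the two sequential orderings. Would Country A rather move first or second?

first

If Country A leads: Country B's best replies are T0→Free, T1→Moderate, T2→Moderate, T3→Moderate; Country A's induced payoffs 6, 2, 2, 4; outcome (T0, Free), payoffs (6, 5).
If Country B leads: Country A's best replies are Free→T2, Moderate→T3, High→T2; Country B's induced payoffs 4, 7, 5; outcome (T3, Moderate), payoffs (4, 7).
Country A gets 6 moving first and 4 moving second, so Country A prefers to move first.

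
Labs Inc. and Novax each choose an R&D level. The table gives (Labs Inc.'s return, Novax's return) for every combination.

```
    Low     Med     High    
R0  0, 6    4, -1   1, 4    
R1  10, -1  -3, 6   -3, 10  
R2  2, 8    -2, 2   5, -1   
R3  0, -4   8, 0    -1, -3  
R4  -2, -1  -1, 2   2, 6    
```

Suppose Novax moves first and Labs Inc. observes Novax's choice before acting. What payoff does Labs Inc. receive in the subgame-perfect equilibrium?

Labs Inc. best-responds to each possible Novax move:
- Low: Labs Inc. compares 0, 10, 2, 0, -2 and picks R1; Novax would get -1.
- Med: Labs Inc. compares 4, -3, -2, 8, -1 and picks R3; Novax would get 0.
- High: Labs Inc. compares 1, -3, 5, -1, 2 and picks R2; Novax would get -1.
Novax's induced payoffs are -1, 0, -1, so Novax commits to Med. Subgame-perfect outcome: (R3, Med) with payoffs (8, 0).

8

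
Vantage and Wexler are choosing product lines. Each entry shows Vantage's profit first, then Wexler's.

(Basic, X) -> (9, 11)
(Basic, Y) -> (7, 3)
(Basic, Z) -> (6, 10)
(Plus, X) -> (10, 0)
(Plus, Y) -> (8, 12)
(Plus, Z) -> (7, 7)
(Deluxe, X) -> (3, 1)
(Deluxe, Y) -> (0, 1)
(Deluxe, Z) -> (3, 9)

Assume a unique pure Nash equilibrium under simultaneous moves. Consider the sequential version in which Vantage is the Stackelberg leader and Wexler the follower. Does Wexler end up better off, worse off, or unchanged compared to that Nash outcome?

worse off

Wexler best-responds to each possible Vantage move:
- Basic: BR = X, leader payoff 9.
- Plus: BR = Y, leader payoff 8.
- Deluxe: BR = Z, leader payoff 3.
Among 9, 8, 3, the best is 9 at Basic. Subgame-perfect outcome: (Basic, X) with payoffs (9, 11).
Now find the simultaneous Nash equilibrium.
Vantage's best replies: X→Plus; Y→Plus; Z→Plus.
Wexler's best replies: Basic→X; Plus→Y; Deluxe→Z.
Only (Plus, Y) has each player best-responding; Nash payoffs (8, 12).
Wexler earns 11 sequentially versus 12 at the Nash outcome: worse off.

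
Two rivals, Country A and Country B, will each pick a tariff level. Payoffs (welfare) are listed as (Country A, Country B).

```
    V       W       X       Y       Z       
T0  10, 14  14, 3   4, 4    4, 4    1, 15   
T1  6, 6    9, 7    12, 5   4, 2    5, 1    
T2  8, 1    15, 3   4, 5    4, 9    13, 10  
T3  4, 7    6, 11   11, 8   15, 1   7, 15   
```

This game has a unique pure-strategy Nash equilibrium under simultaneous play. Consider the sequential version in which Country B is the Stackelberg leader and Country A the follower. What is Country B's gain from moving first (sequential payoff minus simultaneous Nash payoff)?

4

Country A best-responds to each possible Country B move:
- V: BR = T0, leader payoff 14.
- W: BR = T2, leader payoff 3.
- X: BR = T1, leader payoff 5.
- Y: BR = T3, leader payoff 1.
- Z: BR = T2, leader payoff 10.
Among 14, 3, 5, 1, 10, the best is 14 at V. Subgame-perfect outcome: (T0, V) with payoffs (10, 14).
Now find the simultaneous Nash equilibrium.
Country A's best replies: V→T0; W→T2; X→T1; Y→T3; Z→T2.
Country B's best replies: T0→Z; T1→W; T2→Z; T3→Z.
The unique mutual best reply is (T2, Z), giving (13, 10).
Country B's commitment gain: 14 − 10 = 4.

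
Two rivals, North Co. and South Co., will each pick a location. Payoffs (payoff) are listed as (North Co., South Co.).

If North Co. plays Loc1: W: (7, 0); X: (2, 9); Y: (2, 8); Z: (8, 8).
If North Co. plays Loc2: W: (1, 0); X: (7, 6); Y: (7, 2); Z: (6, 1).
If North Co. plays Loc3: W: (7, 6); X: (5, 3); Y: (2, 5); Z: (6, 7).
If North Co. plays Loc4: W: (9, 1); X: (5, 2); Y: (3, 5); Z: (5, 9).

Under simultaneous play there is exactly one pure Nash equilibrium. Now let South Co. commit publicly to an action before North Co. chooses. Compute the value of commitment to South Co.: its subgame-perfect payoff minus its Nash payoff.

Work backward from North Co.'s decision.
- W: BR = Loc4, leader payoff 1.
- X: BR = Loc2, leader payoff 6.
- Y: BR = Loc2, leader payoff 2.
- Z: BR = Loc1, leader payoff 8.
Among 1, 6, 2, 8, the best is 8 at Z. Subgame-perfect outcome: (Loc1, Z) with payoffs (8, 8).
For the simultaneous game, intersect best replies.
North Co.'s best replies: W→Loc4; X→Loc2; Y→Loc2; Z→Loc1.
South Co.'s best replies: Loc1→X; Loc2→X; Loc3→Z; Loc4→Z.
Only (Loc2, X) has each player best-responding; Nash payoffs (7, 6).
South Co.'s commitment gain: 8 − 6 = 2.

2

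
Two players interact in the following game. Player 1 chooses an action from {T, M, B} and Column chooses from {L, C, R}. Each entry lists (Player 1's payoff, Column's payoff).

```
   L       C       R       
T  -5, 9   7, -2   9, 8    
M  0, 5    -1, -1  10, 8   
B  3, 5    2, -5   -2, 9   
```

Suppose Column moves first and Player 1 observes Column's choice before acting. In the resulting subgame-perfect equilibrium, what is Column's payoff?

8

Player 1 best-responds to each possible Column move:
- L: BR = B, leader payoff 5.
- C: BR = T, leader payoff -2.
- R: BR = M, leader payoff 8.
Column's induced payoffs are 5, -2, 8, so Column commits to R. Subgame-perfect outcome: (M, R) with payoffs (10, 8).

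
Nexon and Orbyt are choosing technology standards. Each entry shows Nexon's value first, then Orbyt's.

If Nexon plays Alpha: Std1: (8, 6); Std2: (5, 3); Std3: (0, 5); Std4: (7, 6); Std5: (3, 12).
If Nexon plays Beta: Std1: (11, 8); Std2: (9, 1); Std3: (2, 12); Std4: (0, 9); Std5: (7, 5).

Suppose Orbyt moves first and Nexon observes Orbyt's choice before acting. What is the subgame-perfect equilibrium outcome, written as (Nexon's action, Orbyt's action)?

Nexon best-responds to each possible Orbyt move:
- Std1: Nexon compares 8, 11 and picks Beta; Orbyt would get 8.
- Std2: Nexon compares 5, 9 and picks Beta; Orbyt would get 1.
- Std3: Nexon compares 0, 2 and picks Beta; Orbyt would get 12.
- Std4: Nexon compares 7, 0 and picks Alpha; Orbyt would get 6.
- Std5: Nexon compares 3, 7 and picks Beta; Orbyt would get 5.
Maximizing over 8, 1, 12, 6, 5, Orbyt chooses Std3. Subgame-perfect outcome: (Beta, Std3) with payoffs (2, 12).

(Beta, Std3)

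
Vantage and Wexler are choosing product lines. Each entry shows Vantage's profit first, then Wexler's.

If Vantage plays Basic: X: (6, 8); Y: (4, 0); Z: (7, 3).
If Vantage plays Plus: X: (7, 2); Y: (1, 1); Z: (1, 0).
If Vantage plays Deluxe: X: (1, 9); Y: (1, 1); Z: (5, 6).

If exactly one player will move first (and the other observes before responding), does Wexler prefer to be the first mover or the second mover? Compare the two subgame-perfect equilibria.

If Vantage leads: Wexler's best replies are Basic→X, Plus→X, Deluxe→X; Vantage's induced payoffs 6, 7, 1; outcome (Plus, X), payoffs (7, 2).
If Wexler leads: Vantage's best replies are X→Plus, Y→Basic, Z→Basic; Wexler's induced payoffs 2, 0, 3; outcome (Basic, Z), payoffs (7, 3).
Wexler gets 3 moving first and 2 moving second, so Wexler prefers to move first.

first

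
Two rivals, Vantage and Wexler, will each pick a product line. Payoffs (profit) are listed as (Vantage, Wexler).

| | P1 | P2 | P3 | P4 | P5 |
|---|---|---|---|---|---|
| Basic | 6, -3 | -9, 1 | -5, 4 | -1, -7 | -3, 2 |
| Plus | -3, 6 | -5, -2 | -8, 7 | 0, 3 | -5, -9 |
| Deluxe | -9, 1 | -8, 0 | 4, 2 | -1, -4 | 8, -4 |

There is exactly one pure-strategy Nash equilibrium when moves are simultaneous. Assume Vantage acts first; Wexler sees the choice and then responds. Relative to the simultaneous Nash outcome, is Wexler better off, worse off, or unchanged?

unchanged

Solve by backward induction (Vantage leads).
- Basic: BR = P3, leader payoff -5.
- Plus: BR = P3, leader payoff -8.
- Deluxe: BR = P3, leader payoff 4.
Among -5, -8, 4, the best is 4 at Deluxe. Subgame-perfect outcome: (Deluxe, P3) with payoffs (4, 2).
Under simultaneous play:
Vantage's best replies: P1→Basic; P2→Plus; P3→Deluxe; P4→Plus; P5→Deluxe.
Wexler's best replies: Basic→P3; Plus→P3; Deluxe→P3.
Only (Deluxe, P3) has each player best-responding; Nash payoffs (4, 2).
Wexler earns 2 sequentially versus 2 at the Nash outcome: unchanged.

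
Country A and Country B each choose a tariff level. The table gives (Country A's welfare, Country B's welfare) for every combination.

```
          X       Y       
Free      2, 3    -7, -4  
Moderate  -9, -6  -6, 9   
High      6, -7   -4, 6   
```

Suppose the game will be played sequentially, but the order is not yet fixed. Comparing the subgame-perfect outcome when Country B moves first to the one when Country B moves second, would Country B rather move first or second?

If Country A leads: Country B's best replies are Free→X, Moderate→Y, High→Y; Country A's induced payoffs 2, -6, -4; outcome (Free, X), payoffs (2, 3).
If Country B leads: Country A's best replies are X→High, Y→High; Country B's induced payoffs -7, 6; outcome (High, Y), payoffs (-4, 6).
Country B gets 6 moving first and 3 moving second, so Country B prefers to move first.

first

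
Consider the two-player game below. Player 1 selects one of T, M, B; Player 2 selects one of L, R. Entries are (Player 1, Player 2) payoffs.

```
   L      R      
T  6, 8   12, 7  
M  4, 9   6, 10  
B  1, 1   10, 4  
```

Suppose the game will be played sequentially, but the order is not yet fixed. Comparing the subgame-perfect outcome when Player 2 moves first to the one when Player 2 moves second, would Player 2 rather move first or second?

If Player 1 leads: Player 2's best replies are T→L, M→R, B→R; Player 1's induced payoffs 6, 6, 10; outcome (B, R), payoffs (10, 4).
If Player 2 leads: Player 1's best replies are L→T, R→T; Player 2's induced payoffs 8, 7; outcome (T, L), payoffs (6, 8).
Player 2 gets 8 moving first and 4 moving second, so Player 2 prefers to move first.

first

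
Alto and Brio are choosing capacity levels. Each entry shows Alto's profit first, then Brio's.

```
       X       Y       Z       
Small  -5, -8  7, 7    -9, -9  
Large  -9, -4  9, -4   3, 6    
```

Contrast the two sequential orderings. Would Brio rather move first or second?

second

If Alto leads: Brio's best replies are Small→Y, Large→Z; Alto's induced payoffs 7, 3; outcome (Small, Y), payoffs (7, 7).
If Brio leads: Alto's best replies are X→Small, Y→Large, Z→Large; Brio's induced payoffs -8, -4, 6; outcome (Large, Z), payoffs (3, 6).
Brio gets 6 moving first and 7 moving second, so Brio prefers to move second.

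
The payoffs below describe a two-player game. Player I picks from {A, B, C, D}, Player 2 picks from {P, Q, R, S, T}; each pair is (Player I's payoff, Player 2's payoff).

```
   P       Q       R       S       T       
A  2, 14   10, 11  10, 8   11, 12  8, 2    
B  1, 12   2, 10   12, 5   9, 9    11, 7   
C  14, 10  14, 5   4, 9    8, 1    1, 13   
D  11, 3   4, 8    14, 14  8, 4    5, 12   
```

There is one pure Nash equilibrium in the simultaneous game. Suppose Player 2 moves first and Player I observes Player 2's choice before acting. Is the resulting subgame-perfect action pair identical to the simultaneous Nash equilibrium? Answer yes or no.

yes

Work backward from Player I's decision.
- P → Player I plays C (best of 2, 1, 14, 11); Player 2 gets 10.
- Q → Player I plays C (best of 10, 2, 14, 4); Player 2 gets 5.
- R → Player I plays D (best of 10, 12, 4, 14); Player 2 gets 14.
- S → Player I plays A (best of 11, 9, 8, 8); Player 2 gets 12.
- T → Player I plays B (best of 8, 11, 1, 5); Player 2 gets 7.
Player 2's induced payoffs are 10, 5, 14, 12, 7, so Player 2 commits to R. Subgame-perfect outcome: (D, R) with payoffs (14, 14).
For the simultaneous game, intersect best replies.
Player I's best replies: P→C; Q→C; R→D; S→A; T→B.
Player 2's best replies: A→P; B→P; C→T; D→R.
Only (D, R) has each player best-responding; Nash payoffs (14, 14).
Sequential outcome (D, R) coincides with the Nash profile (D, R).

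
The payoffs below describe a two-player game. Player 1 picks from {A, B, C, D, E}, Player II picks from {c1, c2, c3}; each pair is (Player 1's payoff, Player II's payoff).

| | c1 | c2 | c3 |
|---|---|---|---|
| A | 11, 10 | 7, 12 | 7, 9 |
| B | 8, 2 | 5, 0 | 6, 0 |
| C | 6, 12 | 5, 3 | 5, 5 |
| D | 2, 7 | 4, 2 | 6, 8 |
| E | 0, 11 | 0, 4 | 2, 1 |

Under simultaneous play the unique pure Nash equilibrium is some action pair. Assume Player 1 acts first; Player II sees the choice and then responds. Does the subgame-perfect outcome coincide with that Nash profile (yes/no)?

no

Work backward from Player II's decision.
- A → Player II plays c2 (best of 10, 12, 9); Player 1 gets 7.
- B → Player II plays c1 (best of 2, 0, 0); Player 1 gets 8.
- C → Player II plays c1 (best of 12, 3, 5); Player 1 gets 6.
- D → Player II plays c3 (best of 7, 2, 8); Player 1 gets 6.
- E → Player II plays c1 (best of 11, 4, 1); Player 1 gets 0.
Among 7, 8, 6, 6, 0, the best is 8 at B. Subgame-perfect outcome: (B, c1) with payoffs (8, 2).
For the simultaneous game, intersect best replies.
Player 1's best replies: c1→A; c2→A; c3→A.
Player II's best replies: A→c2; B→c1; C→c1; D→c3; E→c1.
Only (A, c2) has each player best-responding; Nash payoffs (7, 12).
Sequential outcome (B, c1) differs from the Nash profile (A, c2).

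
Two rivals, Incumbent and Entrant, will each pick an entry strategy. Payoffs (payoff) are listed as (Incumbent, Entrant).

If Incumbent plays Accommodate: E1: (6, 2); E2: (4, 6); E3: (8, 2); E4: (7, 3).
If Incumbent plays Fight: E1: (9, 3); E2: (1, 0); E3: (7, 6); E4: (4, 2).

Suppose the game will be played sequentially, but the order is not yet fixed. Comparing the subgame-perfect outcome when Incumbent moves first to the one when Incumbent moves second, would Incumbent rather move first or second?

If Incumbent leads: Entrant's best replies are Accommodate→E2, Fight→E3; Incumbent's induced payoffs 4, 7; outcome (Fight, E3), payoffs (7, 6).
If Entrant leads: Incumbent's best replies are E1→Fight, E2→Accommodate, E3→Accommodate, E4→Accommodate; Entrant's induced payoffs 3, 6, 2, 3; outcome (Accommodate, E2), payoffs (4, 6).
Incumbent gets 7 moving first and 4 moving second, so Incumbent prefers to move first.

first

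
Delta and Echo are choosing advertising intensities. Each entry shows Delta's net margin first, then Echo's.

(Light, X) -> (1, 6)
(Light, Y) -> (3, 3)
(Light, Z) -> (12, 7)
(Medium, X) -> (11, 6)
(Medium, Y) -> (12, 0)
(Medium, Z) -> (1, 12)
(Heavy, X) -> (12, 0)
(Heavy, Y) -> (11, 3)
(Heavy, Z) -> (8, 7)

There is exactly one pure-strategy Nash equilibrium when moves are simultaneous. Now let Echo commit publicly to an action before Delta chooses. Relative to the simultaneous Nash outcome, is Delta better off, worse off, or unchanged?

Delta best-responds to each possible Echo move:
- X → Delta plays Heavy (best of 1, 11, 12); Echo gets 0.
- Y → Delta plays Medium (best of 3, 12, 11); Echo gets 0.
- Z → Delta plays Light (best of 12, 1, 8); Echo gets 7.
Maximizing over 0, 0, 7, Echo chooses Z. Subgame-perfect outcome: (Light, Z) with payoffs (12, 7).
Now find the simultaneous Nash equilibrium.
Delta's best replies: X→Heavy; Y→Medium; Z→Light.
Echo's best replies: Light→Z; Medium→Z; Heavy→Z.
The unique mutual best reply is (Light, Z), giving (12, 7).
Delta earns 12 sequentially versus 12 at the Nash outcome: unchanged.

unchanged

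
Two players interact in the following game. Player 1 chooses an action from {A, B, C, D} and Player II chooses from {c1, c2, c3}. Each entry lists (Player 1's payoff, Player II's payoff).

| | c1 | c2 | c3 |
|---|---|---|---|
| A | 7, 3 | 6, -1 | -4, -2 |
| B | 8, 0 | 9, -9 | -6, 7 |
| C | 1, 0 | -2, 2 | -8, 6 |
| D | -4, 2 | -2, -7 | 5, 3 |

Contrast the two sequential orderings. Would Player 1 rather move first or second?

If Player 1 leads: Player II's best replies are A→c1, B→c3, C→c3, D→c3; Player 1's induced payoffs 7, -6, -8, 5; outcome (A, c1), payoffs (7, 3).
If Player II leads: Player 1's best replies are c1→B, c2→B, c3→D; Player II's induced payoffs 0, -9, 3; outcome (D, c3), payoffs (5, 3).
Player 1 gets 7 moving first and 5 moving second, so Player 1 prefers to move first.

first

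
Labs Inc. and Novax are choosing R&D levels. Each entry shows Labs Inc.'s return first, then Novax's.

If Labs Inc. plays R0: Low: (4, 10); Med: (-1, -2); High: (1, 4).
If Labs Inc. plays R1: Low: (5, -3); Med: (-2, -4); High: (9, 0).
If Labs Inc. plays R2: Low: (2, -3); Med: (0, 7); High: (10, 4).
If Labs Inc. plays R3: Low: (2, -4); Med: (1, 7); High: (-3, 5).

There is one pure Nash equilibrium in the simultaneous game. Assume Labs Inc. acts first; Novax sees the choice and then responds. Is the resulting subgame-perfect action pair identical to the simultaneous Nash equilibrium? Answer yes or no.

no

Work backward from Novax's decision.
- R0 → Novax plays Low (best of 10, -2, 4); Labs Inc. gets 4.
- R1 → Novax plays High (best of -3, -4, 0); Labs Inc. gets 9.
- R2 → Novax plays Med (best of -3, 7, 4); Labs Inc. gets 0.
- R3 → Novax plays Med (best of -4, 7, 5); Labs Inc. gets 1.
Labs Inc.'s induced payoffs are 4, 9, 0, 1, so Labs Inc. commits to R1. Subgame-perfect outcome: (R1, High) with payoffs (9, 0).
Now find the simultaneous Nash equilibrium.
Labs Inc.'s best replies: Low→R1; Med→R3; High→R2.
Novax's best replies: R0→Low; R1→High; R2→Med; R3→Med.
The unique mutual best reply is (R3, Med), giving (1, 7).
Sequential outcome (R1, High) differs from the Nash profile (R3, Med).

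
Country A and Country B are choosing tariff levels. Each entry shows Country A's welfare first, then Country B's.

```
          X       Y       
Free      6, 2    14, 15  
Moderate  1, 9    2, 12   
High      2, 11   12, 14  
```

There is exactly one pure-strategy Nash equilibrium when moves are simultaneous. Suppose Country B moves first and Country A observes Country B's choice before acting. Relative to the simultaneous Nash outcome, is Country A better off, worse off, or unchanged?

Solve by backward induction (Country B leads).
- X: BR = Free, leader payoff 2.
- Y: BR = Free, leader payoff 15.
Country B's induced payoffs are 2, 15, so Country B commits to Y. Subgame-perfect outcome: (Free, Y) with payoffs (14, 15).
For the simultaneous game, intersect best replies.
Country A's best replies: X→Free; Y→Free.
Country B's best replies: Free→Y; Moderate→Y; High→Y.
The unique mutual best reply is (Free, Y), giving (14, 15).
Country A earns 14 sequentially versus 14 at the Nash outcome: unchanged.

unchanged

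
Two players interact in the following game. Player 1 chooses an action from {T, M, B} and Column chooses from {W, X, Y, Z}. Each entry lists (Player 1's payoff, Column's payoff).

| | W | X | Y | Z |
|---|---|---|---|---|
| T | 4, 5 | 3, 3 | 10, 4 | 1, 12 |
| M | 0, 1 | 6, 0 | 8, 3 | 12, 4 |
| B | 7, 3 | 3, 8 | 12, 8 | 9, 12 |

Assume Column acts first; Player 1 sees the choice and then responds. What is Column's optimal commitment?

Work backward from Player 1's decision.
- W: Player 1 compares 4, 0, 7 and picks B; Column would get 3.
- X: Player 1 compares 3, 6, 3 and picks M; Column would get 0.
- Y: Player 1 compares 10, 8, 12 and picks B; Column would get 8.
- Z: Player 1 compares 1, 12, 9 and picks M; Column would get 4.
Column's induced payoffs are 3, 0, 8, 4, so Column commits to Y. Subgame-perfect outcome: (B, Y) with payoffs (12, 8).

Y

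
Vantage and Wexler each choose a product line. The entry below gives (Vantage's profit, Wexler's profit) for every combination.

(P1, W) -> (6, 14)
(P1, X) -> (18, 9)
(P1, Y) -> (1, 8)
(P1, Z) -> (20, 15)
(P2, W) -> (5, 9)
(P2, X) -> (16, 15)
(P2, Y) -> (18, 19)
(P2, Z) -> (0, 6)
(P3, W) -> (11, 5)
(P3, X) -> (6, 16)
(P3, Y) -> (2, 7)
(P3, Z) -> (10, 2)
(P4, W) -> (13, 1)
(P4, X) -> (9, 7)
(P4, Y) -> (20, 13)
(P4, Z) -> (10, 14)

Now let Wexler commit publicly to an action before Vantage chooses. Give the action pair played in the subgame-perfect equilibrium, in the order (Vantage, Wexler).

Work backward from Vantage's decision.
- W → Vantage plays P4 (best of 6, 5, 11, 13); Wexler gets 1.
- X → Vantage plays P1 (best of 18, 16, 6, 9); Wexler gets 9.
- Y → Vantage plays P4 (best of 1, 18, 2, 20); Wexler gets 13.
- Z → Vantage plays P1 (best of 20, 0, 10, 10); Wexler gets 15.
Wexler's induced payoffs are 1, 9, 13, 15, so Wexler commits to Z. Subgame-perfect outcome: (P1, Z) with payoffs (20, 15).

(P1, Z)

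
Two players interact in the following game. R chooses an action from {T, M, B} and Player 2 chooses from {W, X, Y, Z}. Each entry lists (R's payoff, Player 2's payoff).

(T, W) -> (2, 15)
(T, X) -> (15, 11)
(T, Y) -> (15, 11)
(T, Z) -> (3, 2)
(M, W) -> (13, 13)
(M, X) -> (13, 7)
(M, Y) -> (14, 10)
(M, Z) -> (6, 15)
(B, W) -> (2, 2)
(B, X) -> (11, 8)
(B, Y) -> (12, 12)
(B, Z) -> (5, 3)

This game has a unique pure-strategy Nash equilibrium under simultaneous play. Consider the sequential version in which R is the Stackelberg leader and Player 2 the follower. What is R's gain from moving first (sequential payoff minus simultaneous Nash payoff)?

Work backward from Player 2's decision.
- T → Player 2 plays W (best of 15, 11, 11, 2); R gets 2.
- M → Player 2 plays Z (best of 13, 7, 10, 15); R gets 6.
- B → Player 2 plays Y (best of 2, 8, 12, 3); R gets 12.
Maximizing over 2, 6, 12, R chooses B. Subgame-perfect outcome: (B, Y) with payoffs (12, 12).
Under simultaneous play:
R's best replies: W→M; X→T; Y→T; Z→M.
Player 2's best replies: T→W; M→Z; B→Y.
The unique mutual best reply is (M, Z), giving (6, 15).
R's commitment gain: 12 − 6 = 6.

6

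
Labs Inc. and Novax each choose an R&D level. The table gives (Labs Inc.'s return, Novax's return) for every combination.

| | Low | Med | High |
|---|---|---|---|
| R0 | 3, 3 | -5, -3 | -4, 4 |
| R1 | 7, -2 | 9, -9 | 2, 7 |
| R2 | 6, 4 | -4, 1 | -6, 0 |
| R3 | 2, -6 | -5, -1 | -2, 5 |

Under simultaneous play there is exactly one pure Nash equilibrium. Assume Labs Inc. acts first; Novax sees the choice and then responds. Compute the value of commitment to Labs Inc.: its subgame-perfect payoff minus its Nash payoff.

4

Solve by backward induction (Labs Inc. leads).
- R0: Novax compares 3, -3, 4 and picks High; Labs Inc. would get -4.
- R1: Novax compares -2, -9, 7 and picks High; Labs Inc. would get 2.
- R2: Novax compares 4, 1, 0 and picks Low; Labs Inc. would get 6.
- R3: Novax compares -6, -1, 5 and picks High; Labs Inc. would get -2.
Among -4, 2, 6, -2, the best is 6 at R2. Subgame-perfect outcome: (R2, Low) with payoffs (6, 4).
Now find the simultaneous Nash equilibrium.
Labs Inc.'s best replies: Low→R1; Med→R1; High→R1.
Novax's best replies: R0→High; R1→High; R2→Low; R3→High.
Only (R1, High) has each player best-responding; Nash payoffs (2, 7).
Labs Inc.'s commitment gain: 6 − 2 = 4.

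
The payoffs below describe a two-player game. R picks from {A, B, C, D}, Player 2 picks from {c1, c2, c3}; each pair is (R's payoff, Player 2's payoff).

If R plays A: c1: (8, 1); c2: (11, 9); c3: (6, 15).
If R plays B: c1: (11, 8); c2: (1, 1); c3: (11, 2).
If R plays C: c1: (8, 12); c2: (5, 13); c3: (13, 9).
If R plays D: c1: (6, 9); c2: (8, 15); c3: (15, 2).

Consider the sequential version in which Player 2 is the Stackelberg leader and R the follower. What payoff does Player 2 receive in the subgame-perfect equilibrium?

9

R best-responds to each possible Player 2 move:
- c1: BR = B, leader payoff 8.
- c2: BR = A, leader payoff 9.
- c3: BR = D, leader payoff 2.
Maximizing over 8, 9, 2, Player 2 chooses c2. Subgame-perfect outcome: (A, c2) with payoffs (11, 9).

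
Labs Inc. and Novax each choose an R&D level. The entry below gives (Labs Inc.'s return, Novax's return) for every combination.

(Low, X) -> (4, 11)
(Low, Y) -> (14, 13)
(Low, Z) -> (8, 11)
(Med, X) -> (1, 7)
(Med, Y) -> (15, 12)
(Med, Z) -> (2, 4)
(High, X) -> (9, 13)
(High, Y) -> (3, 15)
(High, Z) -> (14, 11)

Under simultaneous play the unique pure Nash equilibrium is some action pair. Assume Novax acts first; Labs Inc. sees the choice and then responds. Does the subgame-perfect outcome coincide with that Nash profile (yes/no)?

Backward induction with Novax moving first.
- X → Labs Inc. plays High (best of 4, 1, 9); Novax gets 13.
- Y → Labs Inc. plays Med (best of 14, 15, 3); Novax gets 12.
- Z → Labs Inc. plays High (best of 8, 2, 14); Novax gets 11.
Maximizing over 13, 12, 11, Novax chooses X. Subgame-perfect outcome: (High, X) with payoffs (9, 13).
Under simultaneous play:
Labs Inc.'s best replies: X→High; Y→Med; Z→High.
Novax's best replies: Low→Y; Med→Y; High→Y.
Only (Med, Y) has each player best-responding; Nash payoffs (15, 12).
Sequential outcome (High, X) differs from the Nash profile (Med, Y).

no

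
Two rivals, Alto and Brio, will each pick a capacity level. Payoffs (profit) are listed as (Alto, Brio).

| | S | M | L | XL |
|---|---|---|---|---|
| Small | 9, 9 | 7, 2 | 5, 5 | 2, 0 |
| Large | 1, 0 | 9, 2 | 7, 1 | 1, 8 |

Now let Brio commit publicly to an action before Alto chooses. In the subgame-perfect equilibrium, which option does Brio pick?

S

Solve by backward induction (Brio leads).
- S: Alto compares 9, 1 and picks Small; Brio would get 9.
- M: Alto compares 7, 9 and picks Large; Brio would get 2.
- L: Alto compares 5, 7 and picks Large; Brio would get 1.
- XL: Alto compares 2, 1 and picks Small; Brio would get 0.
Brio's induced payoffs are 9, 2, 1, 0, so Brio commits to S. Subgame-perfect outcome: (Small, S) with payoffs (9, 9).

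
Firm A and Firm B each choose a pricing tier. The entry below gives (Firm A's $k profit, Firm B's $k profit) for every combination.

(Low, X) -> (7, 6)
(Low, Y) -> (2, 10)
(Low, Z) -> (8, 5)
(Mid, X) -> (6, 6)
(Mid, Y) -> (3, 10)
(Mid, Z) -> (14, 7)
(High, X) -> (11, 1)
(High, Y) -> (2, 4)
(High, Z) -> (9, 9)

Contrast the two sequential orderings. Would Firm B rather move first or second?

If Firm A leads: Firm B's best replies are Low→Y, Mid→Y, High→Z; Firm A's induced payoffs 2, 3, 9; outcome (High, Z), payoffs (9, 9).
If Firm B leads: Firm A's best replies are X→High, Y→Mid, Z→Mid; Firm B's induced payoffs 1, 10, 7; outcome (Mid, Y), payoffs (3, 10).
Firm B gets 10 moving first and 9 moving second, so Firm B prefers to move first.

first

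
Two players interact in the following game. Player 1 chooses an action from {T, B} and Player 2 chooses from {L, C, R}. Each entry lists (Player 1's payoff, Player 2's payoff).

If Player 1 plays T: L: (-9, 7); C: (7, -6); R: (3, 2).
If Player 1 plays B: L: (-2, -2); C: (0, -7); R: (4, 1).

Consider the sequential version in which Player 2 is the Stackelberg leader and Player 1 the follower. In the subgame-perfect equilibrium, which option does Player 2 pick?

Player 1 best-responds to each possible Player 2 move:
- L → Player 1 plays B (best of -9, -2); Player 2 gets -2.
- C → Player 1 plays T (best of 7, 0); Player 2 gets -6.
- R → Player 1 plays B (best of 3, 4); Player 2 gets 1.
Among -2, -6, 1, the best is 1 at R. Subgame-perfect outcome: (B, R) with payoffs (4, 1).

R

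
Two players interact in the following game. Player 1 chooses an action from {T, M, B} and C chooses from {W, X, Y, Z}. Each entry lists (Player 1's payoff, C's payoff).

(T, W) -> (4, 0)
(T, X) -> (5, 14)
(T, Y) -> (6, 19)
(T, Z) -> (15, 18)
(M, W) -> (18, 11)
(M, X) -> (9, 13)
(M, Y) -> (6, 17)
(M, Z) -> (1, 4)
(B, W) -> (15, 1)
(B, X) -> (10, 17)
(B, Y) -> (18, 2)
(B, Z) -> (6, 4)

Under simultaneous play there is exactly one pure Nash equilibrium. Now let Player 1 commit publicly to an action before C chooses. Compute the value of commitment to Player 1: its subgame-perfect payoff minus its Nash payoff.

0

Solve by backward induction (Player 1 leads).
- T: BR = Y, leader payoff 6.
- M: BR = Y, leader payoff 6.
- B: BR = X, leader payoff 10.
Maximizing over 6, 6, 10, Player 1 chooses B. Subgame-perfect outcome: (B, X) with payoffs (10, 17).
Now find the simultaneous Nash equilibrium.
Player 1's best replies: W→M; X→B; Y→B; Z→T.
C's best replies: T→Y; M→Y; B→X.
Only (B, X) has each player best-responding; Nash payoffs (10, 17).
Player 1's commitment gain: 10 − 10 = 0.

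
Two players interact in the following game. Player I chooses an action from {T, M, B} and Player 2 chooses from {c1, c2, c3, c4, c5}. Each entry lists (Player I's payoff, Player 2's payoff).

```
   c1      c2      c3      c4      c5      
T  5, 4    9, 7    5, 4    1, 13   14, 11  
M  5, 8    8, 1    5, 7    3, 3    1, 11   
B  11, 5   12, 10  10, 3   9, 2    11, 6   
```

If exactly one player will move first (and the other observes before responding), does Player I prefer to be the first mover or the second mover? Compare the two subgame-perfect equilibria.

If Player I leads: Player 2's best replies are T→c4, M→c5, B→c2; Player I's induced payoffs 1, 1, 12; outcome (B, c2), payoffs (12, 10).
If Player 2 leads: Player I's best replies are c1→B, c2→B, c3→B, c4→B, c5→T; Player 2's induced payoffs 5, 10, 3, 2, 11; outcome (T, c5), payoffs (14, 11).
Player I gets 12 moving first and 14 moving second, so Player I prefers to move second.

second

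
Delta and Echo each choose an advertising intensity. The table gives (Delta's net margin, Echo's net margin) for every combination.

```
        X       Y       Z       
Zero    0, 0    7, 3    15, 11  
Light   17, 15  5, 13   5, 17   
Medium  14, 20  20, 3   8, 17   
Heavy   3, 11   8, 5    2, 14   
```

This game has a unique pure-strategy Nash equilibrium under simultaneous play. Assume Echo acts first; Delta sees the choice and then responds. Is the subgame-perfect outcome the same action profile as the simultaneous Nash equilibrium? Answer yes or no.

Delta best-responds to each possible Echo move:
- X: Delta compares 0, 17, 14, 3 and picks Light; Echo would get 15.
- Y: Delta compares 7, 5, 20, 8 and picks Medium; Echo would get 3.
- Z: Delta compares 15, 5, 8, 2 and picks Zero; Echo would get 11.
Echo's induced payoffs are 15, 3, 11, so Echo commits to X. Subgame-perfect outcome: (Light, X) with payoffs (17, 15).
Now find the simultaneous Nash equilibrium.
Delta's best replies: X→Light; Y→Medium; Z→Zero.
Echo's best replies: Zero→Z; Light→Z; Medium→X; Heavy→Z.
Only (Zero, Z) has each player best-responding; Nash payoffs (15, 11).
Sequential outcome (Light, X) differs from the Nash profile (Zero, Z).

no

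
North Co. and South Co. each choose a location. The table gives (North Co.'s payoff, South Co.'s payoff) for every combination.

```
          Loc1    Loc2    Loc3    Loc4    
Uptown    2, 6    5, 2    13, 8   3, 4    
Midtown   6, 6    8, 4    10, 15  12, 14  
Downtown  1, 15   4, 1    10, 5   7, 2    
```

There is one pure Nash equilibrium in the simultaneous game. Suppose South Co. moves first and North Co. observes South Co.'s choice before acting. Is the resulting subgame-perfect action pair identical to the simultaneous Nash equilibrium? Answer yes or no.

no

Solve by backward induction (South Co. leads).
- Loc1: North Co. compares 2, 6, 1 and picks Midtown; South Co. would get 6.
- Loc2: North Co. compares 5, 8, 4 and picks Midtown; South Co. would get 4.
- Loc3: North Co. compares 13, 10, 10 and picks Uptown; South Co. would get 8.
- Loc4: North Co. compares 3, 12, 7 and picks Midtown; South Co. would get 14.
Among 6, 4, 8, 14, the best is 14 at Loc4. Subgame-perfect outcome: (Midtown, Loc4) with payoffs (12, 14).
Under simultaneous play:
North Co.'s best replies: Loc1→Midtown; Loc2→Midtown; Loc3→Uptown; Loc4→Midtown.
South Co.'s best replies: Uptown→Loc3; Midtown→Loc3; Downtown→Loc1.
Only (Uptown, Loc3) has each player best-responding; Nash payoffs (13, 8).
Sequential outcome (Midtown, Loc4) differs from the Nash profile (Uptown, Loc3).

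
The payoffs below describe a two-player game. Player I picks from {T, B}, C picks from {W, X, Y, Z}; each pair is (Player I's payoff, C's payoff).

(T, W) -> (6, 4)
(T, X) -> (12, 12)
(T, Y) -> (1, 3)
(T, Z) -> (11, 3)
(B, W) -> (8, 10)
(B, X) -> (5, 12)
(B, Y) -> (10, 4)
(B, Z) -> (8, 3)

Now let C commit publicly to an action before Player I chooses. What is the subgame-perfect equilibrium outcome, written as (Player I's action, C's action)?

(T, X)

Backward induction with C moving first.
- W: Player I compares 6, 8 and picks B; C would get 10.
- X: Player I compares 12, 5 and picks T; C would get 12.
- Y: Player I compares 1, 10 and picks B; C would get 4.
- Z: Player I compares 11, 8 and picks T; C would get 3.
Maximizing over 10, 12, 4, 3, C chooses X. Subgame-perfect outcome: (T, X) with payoffs (12, 12).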